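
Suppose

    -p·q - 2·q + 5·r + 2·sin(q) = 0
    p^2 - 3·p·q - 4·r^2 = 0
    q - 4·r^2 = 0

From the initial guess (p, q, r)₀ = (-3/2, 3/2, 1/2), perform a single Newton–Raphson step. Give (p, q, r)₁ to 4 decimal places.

(-7.4948, -13.4889, -3.1222)

At (-3/2, 3/2, 1/2): F = (3.744990, 8.0000, 0.5000).
Jacobian J = [[-q, -p + 2·cos(q) - 2, 5], [2·p - 3·q, -3·p, -8·r], [0, 1, -8·r]].
At the point, J = [[-1.5000, -0.358526, 5.0000], [-7.5000, 4.5000, -4.0000], [0.0000, 1.0000, -4.0000]] (det J = -5.744232).
Solving J·Δ = −F gives Δ = (-5.9948, -14.9889, -3.6222).
Then the next iterate is (p, q, r)₁ = (-7.4948, -13.4889, -3.1222).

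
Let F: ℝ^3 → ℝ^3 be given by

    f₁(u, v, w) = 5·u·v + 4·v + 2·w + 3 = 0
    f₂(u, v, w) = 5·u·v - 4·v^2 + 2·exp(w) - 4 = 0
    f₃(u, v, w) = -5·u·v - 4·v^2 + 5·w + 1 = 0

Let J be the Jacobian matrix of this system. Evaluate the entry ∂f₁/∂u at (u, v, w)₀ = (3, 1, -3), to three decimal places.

5.000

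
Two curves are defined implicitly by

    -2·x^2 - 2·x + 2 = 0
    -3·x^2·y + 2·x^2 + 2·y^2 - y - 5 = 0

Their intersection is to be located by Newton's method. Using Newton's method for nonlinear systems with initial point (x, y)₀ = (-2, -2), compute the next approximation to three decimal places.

At (-2, -2): F = (-2.000, 37.000).
Jacobian J = [[-4·x - 2, 0], [-6·x·y + 4·x, -3·x^2 + 4·y - 1]].
At the point, J = [[6.000, 0.000], [-32.000, -21.000]] (det J = -126.000).
Solving J·Δ = −F gives Δ = (0.333, 1.254).
Then the next iterate is (x, y)₁ = (-1.667, -0.746).

(-1.667, -0.746)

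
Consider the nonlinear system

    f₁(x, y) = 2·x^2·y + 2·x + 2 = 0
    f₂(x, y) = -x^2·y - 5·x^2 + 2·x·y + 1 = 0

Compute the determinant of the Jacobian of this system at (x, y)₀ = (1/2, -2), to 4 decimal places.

J = [[4·x·y + 2, 2·x^2], [-2·x·y - 10·x + 2·y, -x^2 + 2·x]].
At the point, J = [[-2.0000, 0.5000], [-7.0000, 0.7500]].
det J = 2.0000.

2.0000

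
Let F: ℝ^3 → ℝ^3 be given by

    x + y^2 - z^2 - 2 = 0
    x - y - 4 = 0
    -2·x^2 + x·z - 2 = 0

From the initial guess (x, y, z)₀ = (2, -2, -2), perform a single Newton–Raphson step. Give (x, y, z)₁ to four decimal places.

At (2, -2, -2): F = (0.0000, 0.0000, -14.0000).
Jacobian J = [[1, 2·y, -2·z], [1, -1, 0], [-4·x + z, 0, x]].
At the point, J = [[1.0000, -4.0000, 4.0000], [1.0000, -1.0000, 0.0000], [-10.0000, 0.0000, 2.0000]] (det J = -34.0000).
Solving J·Δ = −F gives Δ = (-1.6471, -1.6471, -1.2353).
Then the next iterate is (x, y, z)₁ = (0.3529, -3.6471, -3.2353).

(0.3529, -3.6471, -3.2353)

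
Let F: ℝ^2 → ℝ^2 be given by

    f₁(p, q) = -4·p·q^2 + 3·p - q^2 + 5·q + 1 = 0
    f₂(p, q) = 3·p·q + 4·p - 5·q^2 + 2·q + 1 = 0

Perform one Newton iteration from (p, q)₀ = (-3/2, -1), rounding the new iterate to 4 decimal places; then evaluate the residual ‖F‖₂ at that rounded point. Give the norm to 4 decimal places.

1251.3687

At (-3/2, -1): F = (-3.5000, -7.5000).
Jacobian J = [[-4·q^2 + 3, -8·p·q - 2·q + 5], [3·q + 4, 3·p - 10·q + 2]].
At the point, J = [[-1.0000, -5.0000], [1.0000, 7.5000]] (det J = -2.5000).
Solving J·Δ = −F gives Δ = (-25.5000, 4.4000).
Then the next iterate is (p, q)₁ = (-27.0000, 3.4000).
Re-evaluating at (-27.0000, 3.4000): F = (1173.9200, -433.4000), so ‖F‖₂ = 1251.3687.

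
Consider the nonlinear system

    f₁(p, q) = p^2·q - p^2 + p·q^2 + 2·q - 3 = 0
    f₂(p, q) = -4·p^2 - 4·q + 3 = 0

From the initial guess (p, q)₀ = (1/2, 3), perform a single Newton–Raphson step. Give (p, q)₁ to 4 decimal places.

(1.3913, -0.3913)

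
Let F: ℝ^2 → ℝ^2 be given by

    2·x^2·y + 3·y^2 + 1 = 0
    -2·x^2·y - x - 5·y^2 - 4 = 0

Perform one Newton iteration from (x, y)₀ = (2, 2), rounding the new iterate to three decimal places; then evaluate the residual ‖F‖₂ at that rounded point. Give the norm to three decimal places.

11.430

At (2, 2): F = (29.000, -42.000).
Jacobian J = [[4·x·y, 2·x^2 + 6·y], [-4·x·y - 1, -2·x^2 - 10·y]].
At the point, J = [[16.000, 20.000], [-17.000, -28.000]] (det J = -108.000).
Solving J·Δ = −F gives Δ = (0.259, -1.657).
Then the next iterate is (x, y)₁ = (2.259, 0.343).
Re-evaluating at (2.259, 0.343): F = (4.85366, -10.34796), so ‖F‖₂ = 11.430.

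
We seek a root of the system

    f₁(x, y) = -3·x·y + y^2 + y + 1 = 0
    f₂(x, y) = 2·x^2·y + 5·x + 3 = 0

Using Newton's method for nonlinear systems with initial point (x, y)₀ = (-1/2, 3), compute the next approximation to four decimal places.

(1.5625, 3.1250)

At (-1/2, 3): F = (17.5000, 2.0000).
Jacobian J = [[-3·y, -3·x + 2·y + 1], [4·x·y + 5, 2·x^2]].
At the point, J = [[-9.0000, 8.5000], [-1.0000, 0.5000]] (det J = 4.0000).
Solving J·Δ = −F gives Δ = (2.0625, 0.1250).
Then the next iterate is (x, y)₁ = (1.5625, 3.1250).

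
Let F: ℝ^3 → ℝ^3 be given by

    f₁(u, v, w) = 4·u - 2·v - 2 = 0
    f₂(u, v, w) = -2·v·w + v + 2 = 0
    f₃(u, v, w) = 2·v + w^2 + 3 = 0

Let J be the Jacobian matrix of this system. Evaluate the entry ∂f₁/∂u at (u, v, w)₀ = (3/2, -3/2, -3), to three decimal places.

∂f₁/∂u = 4.
At (3/2, -3/2, -3) this is 4.000.

4.000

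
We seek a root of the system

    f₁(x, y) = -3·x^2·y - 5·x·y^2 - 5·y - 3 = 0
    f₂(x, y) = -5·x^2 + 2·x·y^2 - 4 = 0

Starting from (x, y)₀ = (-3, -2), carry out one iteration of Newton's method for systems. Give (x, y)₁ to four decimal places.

(-1.2286, -1.7630)

At (-3, -2): F = (121.0000, -73.0000).
Jacobian J = [[-6·x·y - 5·y^2, -3·x^2 - 10·x·y - 5], [-10·x + 2·y^2, 4·x·y]].
At the point, J = [[-56.0000, -92.0000], [38.0000, 24.0000]] (det J = 2152.0000).
Solving J·Δ = −F gives Δ = (1.7714, 0.2370).
Then the next iterate is (x, y)₁ = (-1.2286, -1.7630).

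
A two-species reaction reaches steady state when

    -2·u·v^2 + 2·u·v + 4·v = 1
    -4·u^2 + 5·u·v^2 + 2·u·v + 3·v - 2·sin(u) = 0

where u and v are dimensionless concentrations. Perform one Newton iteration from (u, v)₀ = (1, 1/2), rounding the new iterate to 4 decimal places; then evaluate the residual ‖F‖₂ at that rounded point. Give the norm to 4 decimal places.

At (1, 1/2): F = (1.5000, -1.932942).
Jacobian J = [[-2·v^2 + 2·v, -4·u·v + 2·u + 4], [-8·u + 5·v^2 + 2·v - 2·cos(u), 10·u·v + 2·u + 3]].
At the point, J = [[0.5000, 4.0000], [-6.830605, 10.0000]] (det J = 32.322418).
Solving J·Δ = −F gives Δ = (-0.7033, -0.2871).
Then the next iterate is (u, v)₁ = (0.2967, 0.2129).
Re-evaluating at (0.2967, 0.2129): F = (-0.048962, -0.104579), so ‖F‖₂ = 0.1155.

0.1155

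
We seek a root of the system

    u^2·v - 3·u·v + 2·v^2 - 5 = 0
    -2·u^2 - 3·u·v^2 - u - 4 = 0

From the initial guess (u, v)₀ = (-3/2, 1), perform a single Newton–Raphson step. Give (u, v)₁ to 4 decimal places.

At (-3/2, 1): F = (3.7500, -2.5000).
Jacobian J = [[2·u·v - 3·v, u^2 - 3·u + 4·v], [-4·u - 3·v^2 - 1, -6·u·v]].
At the point, J = [[-6.0000, 10.7500], [2.0000, 9.0000]] (det J = -75.5000).
Solving J·Δ = −F gives Δ = (0.8030, 0.0993).
Then the next iterate is (u, v)₁ = (-0.6970, 1.0993).

(-0.6970, 1.0993)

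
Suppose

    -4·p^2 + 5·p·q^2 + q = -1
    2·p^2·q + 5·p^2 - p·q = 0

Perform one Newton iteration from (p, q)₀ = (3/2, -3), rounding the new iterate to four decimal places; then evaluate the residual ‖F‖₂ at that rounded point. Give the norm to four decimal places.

94.2117

At (3/2, -3): F = (56.5000, 2.2500).
Jacobian J = [[-8·p + 5·q^2, 10·p·q + 1], [4·p·q + 10·p - q, 2·p^2 - p]].
At the point, J = [[33.0000, -44.0000], [0.0000, 3.0000]] (det J = 99.0000).
Solving J·Δ = −F gives Δ = (-2.7121, -0.7500).
Then the next iterate is (p, q)₁ = (-1.2121, -3.7500).
Re-evaluating at (-1.2121, -3.7500): F = (-93.852527, -8.218341), so ‖F‖₂ = 94.2117.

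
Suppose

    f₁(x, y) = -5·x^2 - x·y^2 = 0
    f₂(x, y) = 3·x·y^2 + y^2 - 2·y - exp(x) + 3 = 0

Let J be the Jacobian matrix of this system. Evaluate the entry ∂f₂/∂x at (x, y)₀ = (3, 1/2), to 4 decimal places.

-19.3355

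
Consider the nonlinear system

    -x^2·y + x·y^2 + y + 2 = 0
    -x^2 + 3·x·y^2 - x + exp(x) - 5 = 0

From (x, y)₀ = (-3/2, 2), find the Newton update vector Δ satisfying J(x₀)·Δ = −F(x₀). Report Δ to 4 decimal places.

(-0.6968, -1.8576)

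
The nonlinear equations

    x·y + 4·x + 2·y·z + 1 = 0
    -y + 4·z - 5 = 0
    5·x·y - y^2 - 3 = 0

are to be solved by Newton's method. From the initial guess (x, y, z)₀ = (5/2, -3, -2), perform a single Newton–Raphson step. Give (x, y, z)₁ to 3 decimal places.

(-2.755, -4.585, 0.104)

At (5/2, -3, -2): F = (15.500, -10.000, -49.500).
Jacobian J = [[y + 4, x + 2·z, 2·y], [0, -1, 4], [5·y, 5·x - 2·y, 0]].
At the point, J = [[1.000, -1.500, -6.000], [0.000, -1.000, 4.000], [-15.000, 18.500, 0.000]] (det J = 106.000).
Solving J·Δ = −F gives Δ = (-5.255, -1.585, 2.104).
Then the next iterate is (x, y, z)₁ = (-2.755, -4.585, 0.104).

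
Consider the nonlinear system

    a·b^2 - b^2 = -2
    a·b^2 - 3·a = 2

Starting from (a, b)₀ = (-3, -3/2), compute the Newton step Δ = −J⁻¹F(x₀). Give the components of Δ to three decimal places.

At (-3, -3/2): F = (-7.000, 0.250).
Jacobian J = [[b^2, 2·a·b - 2·b], [b^2 - 3, 2·a·b]].
At the point, J = [[2.250, 12.000], [-0.750, 9.000]] (det J = 29.250).
Solving J·Δ = −F gives Δ = (2.256, 0.160).

(2.256, 0.160)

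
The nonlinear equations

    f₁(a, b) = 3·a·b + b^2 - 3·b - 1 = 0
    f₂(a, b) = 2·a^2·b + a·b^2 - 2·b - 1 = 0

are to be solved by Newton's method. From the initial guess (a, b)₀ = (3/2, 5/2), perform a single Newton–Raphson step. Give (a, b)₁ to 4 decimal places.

(1.4198, 1.2079)

At (3/2, 5/2): F = (9.0000, 14.6250).
Jacobian J = [[3·b, 3·a + 2·b - 3], [4·a·b + b^2, 2·a^2 + 2·a·b - 2]].
At the point, J = [[7.5000, 6.5000], [21.2500, 10.0000]] (det J = -63.1250).
Solving J·Δ = −F gives Δ = (-0.0802, -1.2921).
Then the next iterate is (a, b)₁ = (1.4198, 1.2079).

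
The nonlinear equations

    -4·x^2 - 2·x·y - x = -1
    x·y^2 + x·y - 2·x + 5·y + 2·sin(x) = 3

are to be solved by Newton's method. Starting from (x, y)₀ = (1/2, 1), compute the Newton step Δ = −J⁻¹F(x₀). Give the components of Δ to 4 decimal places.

At (1/2, 1): F = (-1.5000, 2.958851).
Jacobian J = [[-8·x - 2·y - 1, -2·x], [y^2 + y + 2·cos(x) - 2, 2·x·y + x + 5]].
At the point, J = [[-7.0000, -1.0000], [1.755165, 6.5000]] (det J = -43.744835).
Solving J·Δ = −F gives Δ = (-0.1552, -0.4133).

(-0.1552, -0.4133)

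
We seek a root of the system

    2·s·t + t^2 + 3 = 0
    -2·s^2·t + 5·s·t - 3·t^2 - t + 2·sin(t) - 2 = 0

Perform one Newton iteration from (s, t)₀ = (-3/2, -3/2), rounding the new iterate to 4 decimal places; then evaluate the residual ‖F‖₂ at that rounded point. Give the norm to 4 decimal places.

3.7417

At (-3/2, -3/2): F = (9.7500, 8.755010).
Jacobian J = [[2·t, 2·s + 2·t], [-4·s·t + 5·t, -2·s^2 + 5·s - 6·t + 2·cos(t) - 1]].
At the point, J = [[-3.0000, -6.0000], [-16.5000, -3.858526]] (det J = -87.424423).
Solving J·Δ = −F gives Δ = (0.1705, 1.5397).
Then the next iterate is (s, t)₁ = (-1.3295, 0.0397).
Re-evaluating at (-1.3295, 0.0397): F = (2.896014, -2.369300), so ‖F‖₂ = 3.7417.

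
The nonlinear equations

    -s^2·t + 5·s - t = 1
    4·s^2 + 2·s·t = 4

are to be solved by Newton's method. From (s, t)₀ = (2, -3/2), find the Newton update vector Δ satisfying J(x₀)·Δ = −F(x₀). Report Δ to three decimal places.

At (2, -3/2): F = (16.500, 6.000).
Jacobian J = [[-2·s·t + 5, -s^2 - 1], [8·s + 2·t, 2·s]].
At the point, J = [[11.000, -5.000], [13.000, 4.000]] (det J = 109.000).
Solving J·Δ = −F gives Δ = (-0.881, 1.362).

(-0.881, 1.362)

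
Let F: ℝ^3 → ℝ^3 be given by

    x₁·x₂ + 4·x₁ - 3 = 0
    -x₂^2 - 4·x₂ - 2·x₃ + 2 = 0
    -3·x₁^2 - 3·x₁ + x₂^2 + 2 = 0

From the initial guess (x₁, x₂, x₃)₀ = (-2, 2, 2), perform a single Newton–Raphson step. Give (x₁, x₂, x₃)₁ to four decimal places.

(-0.5714, -1.2143, 7.8571)

At (-2, 2, 2): F = (-15.0000, -14.0000, 0.0000).
Jacobian J = [[x₂ + 4, x₁, 0], [0, -2·x₂ - 4, -2], [-6·x₁ - 3, 2·x₂, 0]].
At the point, J = [[6.0000, -2.0000, 0.0000], [0.0000, -8.0000, -2.0000], [9.0000, 4.0000, 0.0000]] (det J = 84.0000).
Solving J·Δ = −F gives Δ = (1.4286, -3.2143, 5.8571).
Then the next iterate is (x₁, x₂, x₃)₁ = (-0.5714, -1.2143, 7.8571).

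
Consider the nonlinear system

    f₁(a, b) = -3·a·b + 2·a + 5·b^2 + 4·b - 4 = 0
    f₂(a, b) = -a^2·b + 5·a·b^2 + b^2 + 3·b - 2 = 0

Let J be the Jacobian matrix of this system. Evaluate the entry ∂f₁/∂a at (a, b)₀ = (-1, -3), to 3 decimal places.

11.000

∂f₁/∂a = -3·b + 2.
At (-1, -3) this is 11.000.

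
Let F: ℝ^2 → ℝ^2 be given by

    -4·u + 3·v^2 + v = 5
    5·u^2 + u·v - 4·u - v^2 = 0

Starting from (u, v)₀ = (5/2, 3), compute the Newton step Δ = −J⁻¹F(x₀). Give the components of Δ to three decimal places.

(-0.968, -0.993)

At (5/2, 3): F = (15.000, 19.750).
Jacobian J = [[-4, 6·v + 1], [10·u + v - 4, u - 2·v]].
At the point, J = [[-4.000, 19.000], [24.000, -3.500]] (det J = -442.000).
Solving J·Δ = −F gives Δ = (-0.968, -0.993).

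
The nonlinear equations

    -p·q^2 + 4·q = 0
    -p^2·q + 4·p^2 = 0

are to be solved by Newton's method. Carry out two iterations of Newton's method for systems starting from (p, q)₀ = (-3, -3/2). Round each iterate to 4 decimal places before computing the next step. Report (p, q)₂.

(-0.1387, -6.9318)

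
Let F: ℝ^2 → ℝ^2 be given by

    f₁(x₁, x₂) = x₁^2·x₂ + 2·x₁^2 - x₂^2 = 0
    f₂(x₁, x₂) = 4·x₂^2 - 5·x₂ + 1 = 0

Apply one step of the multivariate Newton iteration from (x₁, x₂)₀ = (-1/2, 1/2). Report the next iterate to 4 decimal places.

At (-1/2, 1/2): F = (0.3750, -0.5000).
Jacobian J = [[2·x₁·x₂ + 4·x₁, x₁^2 - 2·x₂], [0, 8·x₂ - 5]].
At the point, J = [[-2.5000, -0.7500], [0.0000, -1.0000]] (det J = 2.5000).
Solving J·Δ = −F gives Δ = (0.3000, -0.5000).
Then the next iterate is (x₁, x₂)₁ = (-0.2000, 0.0000).

(-0.2000, 0.0000)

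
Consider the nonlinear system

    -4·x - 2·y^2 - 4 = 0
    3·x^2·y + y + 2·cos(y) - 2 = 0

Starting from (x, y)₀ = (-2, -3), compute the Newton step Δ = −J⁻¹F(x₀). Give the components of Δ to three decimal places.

(0.680, 1.393)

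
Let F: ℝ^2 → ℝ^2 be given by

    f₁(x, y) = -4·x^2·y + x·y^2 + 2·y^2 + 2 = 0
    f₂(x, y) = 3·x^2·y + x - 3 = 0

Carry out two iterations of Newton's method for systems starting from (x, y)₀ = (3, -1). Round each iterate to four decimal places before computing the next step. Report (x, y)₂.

(3.8471, 0.6256)

At (3, -1): F = (43.0000, -27.0000).
Jacobian J = [[-8·x·y + y^2, -4·x^2 + 2·x·y + 4·y], [6·x·y + 1, 3·x^2]].
At the point, J = [[25.0000, -46.0000], [-17.0000, 27.0000]] (det J = -107.0000).
Solving J·Δ = −F gives Δ = (-0.7570, 0.5234).
Then the next iterate is (x, y)₁ = (2.2430, -0.4766).
Round to (2.2430, -0.4766) and repeat: F = (12.554979, -7.950394), J = [[8.779258, -24.168624], [-5.414083, 15.093147]].
Δ = (1.6041, 1.1022), so (x, y)₂ = (3.8471, 0.6256).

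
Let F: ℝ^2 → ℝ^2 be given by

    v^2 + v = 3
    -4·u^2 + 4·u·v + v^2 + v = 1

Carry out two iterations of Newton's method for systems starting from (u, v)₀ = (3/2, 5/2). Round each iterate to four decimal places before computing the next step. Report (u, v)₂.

(1.8338, 1.3168)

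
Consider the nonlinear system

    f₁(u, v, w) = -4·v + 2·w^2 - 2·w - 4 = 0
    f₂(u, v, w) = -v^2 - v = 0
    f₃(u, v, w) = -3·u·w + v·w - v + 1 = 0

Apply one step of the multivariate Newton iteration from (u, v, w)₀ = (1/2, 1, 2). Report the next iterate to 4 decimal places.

At (1/2, 1, 2): F = (-4.0000, -2.0000, -1.0000).
Jacobian J = [[0, -4, 4·w - 2], [0, -2·v - 1, 0], [-3·w, w - 1, -3·u + v]].
At the point, J = [[0.0000, -4.0000, 6.0000], [0.0000, -3.0000, 0.0000], [-6.0000, 1.0000, -0.5000]] (det J = -108.0000).
Solving J·Δ = −F gives Δ = (-0.2963, -0.6667, 0.2222).
Then the next iterate is (u, v, w)₁ = (0.2037, 0.3333, 2.2222).

(0.2037, 0.3333, 2.2222)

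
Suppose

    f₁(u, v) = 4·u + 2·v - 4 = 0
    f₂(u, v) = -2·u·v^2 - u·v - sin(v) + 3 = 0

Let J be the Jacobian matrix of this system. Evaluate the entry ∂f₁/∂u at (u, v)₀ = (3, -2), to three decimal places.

4.000

∂f₁/∂u = 4.
At (3, -2) this is 4.000.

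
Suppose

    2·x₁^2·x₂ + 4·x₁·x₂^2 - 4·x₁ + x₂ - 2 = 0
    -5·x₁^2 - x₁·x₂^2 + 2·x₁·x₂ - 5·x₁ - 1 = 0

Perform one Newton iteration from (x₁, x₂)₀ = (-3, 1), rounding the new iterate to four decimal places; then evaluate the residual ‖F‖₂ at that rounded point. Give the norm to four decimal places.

At (-3, 1): F = (17.0000, -34.0000).
Jacobian J = [[4·x₁·x₂ + 4·x₂^2 - 4, 2·x₁^2 + 8·x₁·x₂ + 1], [-10·x₁ - x₂^2 + 2·x₂ - 5, -2·x₁·x₂ + 2·x₁]].
At the point, J = [[-12.0000, -5.0000], [26.0000, 0.0000]] (det J = 130.0000).
Solving J·Δ = −F gives Δ = (1.3077, 0.2615).
Then the next iterate is (x₁, x₂)₁ = (-1.6923, 1.2615).
Re-evaluating at (-1.6923, 1.2615): F = (2.483883, -8.434473), so ‖F‖₂ = 8.7926.

8.7926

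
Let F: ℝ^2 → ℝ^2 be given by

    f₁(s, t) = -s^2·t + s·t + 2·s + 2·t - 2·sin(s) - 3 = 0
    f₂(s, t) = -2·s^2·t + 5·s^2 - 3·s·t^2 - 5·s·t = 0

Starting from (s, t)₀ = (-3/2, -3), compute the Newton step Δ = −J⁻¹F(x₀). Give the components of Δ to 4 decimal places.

(-0.2729, 2.2929)

At (-3/2, -3): F = (1.244990, 42.7500).
Jacobian J = [[-2·s·t + t - 2·cos(s) + 2, -s^2 + s + 2], [-4·s·t + 10·s - 3·t^2 - 5·t, -2·s^2 - 6·s·t - 5·s]].
At the point, J = [[-10.141474, -1.7500], [-45.0000, -24.0000]] (det J = 164.645386).
Solving J·Δ = −F gives Δ = (-0.2729, 2.2929).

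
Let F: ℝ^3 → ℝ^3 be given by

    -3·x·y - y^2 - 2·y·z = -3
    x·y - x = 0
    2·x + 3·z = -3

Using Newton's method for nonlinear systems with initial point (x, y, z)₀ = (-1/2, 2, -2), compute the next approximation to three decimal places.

(9.000, 20.000, -7.000)

At (-1/2, 2, -2): F = (10.000, -0.500, -4.000).
Jacobian J = [[-3·y, -3·x - 2·y - 2·z, -2·y], [y - 1, x, 0], [2, 0, 3]].
At the point, J = [[-6.000, 1.500, -4.000], [1.000, -0.500, 0.000], [2.000, 0.000, 3.000]] (det J = 0.500).
Solving J·Δ = −F gives Δ = (9.500, 18.000, -5.000).
Then the next iterate is (x, y, z)₁ = (9.000, 20.000, -7.000).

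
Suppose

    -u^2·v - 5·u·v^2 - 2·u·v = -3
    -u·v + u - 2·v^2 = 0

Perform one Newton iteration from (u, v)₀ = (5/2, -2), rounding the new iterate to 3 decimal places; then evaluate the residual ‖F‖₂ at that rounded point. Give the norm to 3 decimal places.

6.524

At (5/2, -2): F = (-24.500, -0.500).
Jacobian J = [[-2·u·v - 5·v^2 - 2·v, -u^2 - 10·u·v - 2·u], [-v + 1, -u - 4·v]].
At the point, J = [[-6.000, 38.750], [3.000, 5.500]] (det J = -149.250).
Solving J·Δ = −F gives Δ = (-0.773, 0.513).
Then the next iterate is (u, v)₁ = (1.727, -1.487).
Re-evaluating at (1.727, -1.487): F = (-6.52233, -0.12729), so ‖F‖₂ = 6.524.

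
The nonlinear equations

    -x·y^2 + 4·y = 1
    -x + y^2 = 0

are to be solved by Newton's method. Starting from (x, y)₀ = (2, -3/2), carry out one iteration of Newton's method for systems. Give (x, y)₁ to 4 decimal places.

(0.0896, -0.7799)

At (2, -3/2): F = (-11.5000, 0.2500).
Jacobian J = [[-y^2, -2·x·y + 4], [-1, 2·y]].
At the point, J = [[-2.2500, 10.0000], [-1.0000, -3.0000]] (det J = 16.7500).
Solving J·Δ = −F gives Δ = (-1.9104, 0.7201).
Then the next iterate is (x, y)₁ = (0.0896, -0.7799).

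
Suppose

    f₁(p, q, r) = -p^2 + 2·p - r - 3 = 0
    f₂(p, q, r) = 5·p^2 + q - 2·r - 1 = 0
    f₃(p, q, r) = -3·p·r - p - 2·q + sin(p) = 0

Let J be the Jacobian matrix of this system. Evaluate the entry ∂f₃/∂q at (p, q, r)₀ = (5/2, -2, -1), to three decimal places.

∂f₃/∂q = -2.
At (5/2, -2, -1) this is -2.000.

-2.000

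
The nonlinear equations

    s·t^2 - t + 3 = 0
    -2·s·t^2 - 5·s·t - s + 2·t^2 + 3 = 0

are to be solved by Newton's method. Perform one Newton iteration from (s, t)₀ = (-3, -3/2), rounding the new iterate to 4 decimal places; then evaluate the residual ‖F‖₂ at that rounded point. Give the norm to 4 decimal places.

At (-3, -3/2): F = (-2.2500, 1.5000).
Jacobian J = [[t^2, 2·s·t - 1], [-2·t^2 - 5·t - 1, -4·s·t - 5·s + 4·t]].
At the point, J = [[2.2500, 8.0000], [2.0000, -9.0000]] (det J = -36.2500).
Solving J·Δ = −F gives Δ = (0.2276, 0.2172).
Then the next iterate is (s, t)₁ = (-2.7724, -1.2828).
Re-evaluating at (-2.7724, -1.2828): F = (-0.279394, 0.405767), so ‖F‖₂ = 0.4927.

0.4927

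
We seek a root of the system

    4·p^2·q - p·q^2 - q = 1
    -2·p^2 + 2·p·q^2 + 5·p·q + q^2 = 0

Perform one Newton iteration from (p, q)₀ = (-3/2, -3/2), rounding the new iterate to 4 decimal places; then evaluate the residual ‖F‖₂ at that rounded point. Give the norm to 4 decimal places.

At (-3/2, -3/2): F = (-9.6250, 2.2500).
Jacobian J = [[8·p·q - q^2, 4·p^2 - 2·p·q - 1], [-4·p + 2·q^2 + 5·q, 4·p·q + 5·p + 2·q]].
At the point, J = [[15.7500, 3.5000], [3.0000, -1.5000]] (det J = -34.1250).
Solving J·Δ = −F gives Δ = (0.1923, 1.8846).
Then the next iterate is (p, q)₁ = (-1.3077, 0.3846).
Re-evaluating at (-1.3077, 0.3846): F = (1.439617, -6.173811), so ‖F‖₂ = 6.3394.

6.3394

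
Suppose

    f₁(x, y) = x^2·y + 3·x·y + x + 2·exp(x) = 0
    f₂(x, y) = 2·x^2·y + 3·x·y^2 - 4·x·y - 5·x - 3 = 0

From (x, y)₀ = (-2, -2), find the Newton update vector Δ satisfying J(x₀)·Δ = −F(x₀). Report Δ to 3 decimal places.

(0.037, 1.196)

At (-2, -2): F = (2.27067, -49.000).
Jacobian J = [[2·x·y + 3·y + 2·exp(x) + 1, x^2 + 3·x], [4·x·y + 3·y^2 - 4·y - 5, 2·x^2 + 6·x·y - 4·x]].
At the point, J = [[3.27067, -2.000], [31.000, 40.000]] (det J = 192.82682).
Solving J·Δ = −F gives Δ = (0.037, 1.196).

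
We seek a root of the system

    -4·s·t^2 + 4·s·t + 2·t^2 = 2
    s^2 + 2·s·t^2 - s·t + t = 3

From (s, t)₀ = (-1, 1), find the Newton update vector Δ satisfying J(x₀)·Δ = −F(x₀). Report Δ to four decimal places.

(-2.0000, 0.0000)

At (-1, 1): F = (0.0000, -2.0000).
Jacobian J = [[-4·t^2 + 4·t, -8·s·t + 4·s + 4·t], [2·s + 2·t^2 - t, 4·s·t - s + 1]].
At the point, J = [[0.0000, 8.0000], [-1.0000, -2.0000]] (det J = 8.0000).
Solving J·Δ = −F gives Δ = (-2.0000, 0.0000).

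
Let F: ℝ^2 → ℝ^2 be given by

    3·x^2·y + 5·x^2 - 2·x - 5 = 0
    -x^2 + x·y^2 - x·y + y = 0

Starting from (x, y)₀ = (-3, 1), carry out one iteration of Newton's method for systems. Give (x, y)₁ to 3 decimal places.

At (-3, 1): F = (73.000, -8.000).
Jacobian J = [[6·x·y + 10·x - 2, 3·x^2], [-2·x + y^2 - y, 2·x·y - x + 1]].
At the point, J = [[-50.000, 27.000], [6.000, -2.000]] (det J = -62.000).
Solving J·Δ = −F gives Δ = (1.129, -0.613).
Then the next iterate is (x, y)₁ = (-1.871, 0.387).

(-1.871, 0.387)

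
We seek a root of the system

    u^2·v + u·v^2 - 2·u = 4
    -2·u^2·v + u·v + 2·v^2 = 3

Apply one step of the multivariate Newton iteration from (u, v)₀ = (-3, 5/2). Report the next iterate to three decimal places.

At (-3, 5/2): F = (5.750, -43.000).
Jacobian J = [[2·u·v + v^2 - 2, u^2 + 2·u·v], [-4·u·v + v, -2·u^2 + u + 4·v]].
At the point, J = [[-10.750, -6.000], [32.500, -11.000]] (det J = 313.250).
Solving J·Δ = −F gives Δ = (1.026, -0.879).
Then the next iterate is (u, v)₁ = (-1.974, 1.621).

(-1.974, 1.621)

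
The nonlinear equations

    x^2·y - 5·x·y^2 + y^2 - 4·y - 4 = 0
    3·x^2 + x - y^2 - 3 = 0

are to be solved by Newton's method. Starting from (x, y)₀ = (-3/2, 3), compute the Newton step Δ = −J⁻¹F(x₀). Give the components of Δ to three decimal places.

(0.099, -1.257)

At (-3/2, 3): F = (67.250, -6.750).
Jacobian J = [[2·x·y - 5·y^2, x^2 - 10·x·y + 2·y - 4], [6·x + 1, -2·y]].
At the point, J = [[-54.000, 49.250], [-8.000, -6.000]] (det J = 718.000).
Solving J·Δ = −F gives Δ = (0.099, -1.257).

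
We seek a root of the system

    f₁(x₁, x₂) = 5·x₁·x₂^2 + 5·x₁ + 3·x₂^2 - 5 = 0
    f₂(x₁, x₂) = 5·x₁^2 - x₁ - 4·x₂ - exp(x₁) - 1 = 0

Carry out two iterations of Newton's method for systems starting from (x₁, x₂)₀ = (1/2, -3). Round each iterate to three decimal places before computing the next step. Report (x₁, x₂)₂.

At (1/2, -3): F = (47.000, 10.10128).
Jacobian J = [[5·x₂^2 + 5, 10·x₁·x₂ + 6·x₂], [10·x₁ - exp(x₁) - 1, -4]].
At the point, J = [[50.000, -33.000], [2.35128, -4.000]] (det J = -122.40780).
Solving J·Δ = −F gives Δ = (1.187, 3.223).
Then the next iterate is (x₁, x₂)₁ = (1.687, 0.223).
Round to (1.687, 0.223) and repeat: F = (4.00365, 5.24760), J = [[5.24864, 5.10001], [10.46675, -4.000]].
Δ = (-0.575, -0.193), so (x₁, x₂)₂ = (1.112, 0.030).

(1.112, 0.030)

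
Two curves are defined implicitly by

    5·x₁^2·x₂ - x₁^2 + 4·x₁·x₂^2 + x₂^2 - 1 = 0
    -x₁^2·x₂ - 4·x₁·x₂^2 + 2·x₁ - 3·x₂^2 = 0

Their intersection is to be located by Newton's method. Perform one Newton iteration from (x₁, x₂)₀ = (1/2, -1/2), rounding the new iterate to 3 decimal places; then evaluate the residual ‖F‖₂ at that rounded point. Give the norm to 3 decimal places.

At (1/2, -1/2): F = (-1.125, -0.125).
Jacobian J = [[10·x₁·x₂ - 2·x₁ + 4·x₂^2, 5·x₁^2 + 8·x₁·x₂ + 2·x₂], [-2·x₁·x₂ - 4·x₂^2 + 2, -x₁^2 - 8·x₁·x₂ - 6·x₂]].
At the point, J = [[-2.500, -1.750], [1.500, 4.750]] (det J = -9.250).
Solving J·Δ = −F gives Δ = (-0.601, 0.216).
Then the next iterate is (x₁, x₂)₁ = (-0.101, -0.284).
Re-evaluating at (-0.101, -0.284): F = (-0.97662, -0.40849), so ‖F‖₂ = 1.059.

1.059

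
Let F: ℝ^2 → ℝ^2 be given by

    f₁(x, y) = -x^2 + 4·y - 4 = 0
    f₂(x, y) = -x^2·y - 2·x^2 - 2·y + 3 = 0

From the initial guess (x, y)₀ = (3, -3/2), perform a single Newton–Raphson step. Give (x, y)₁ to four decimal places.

At (3, -3/2): F = (-19.0000, 1.5000).
Jacobian J = [[-2·x, 4], [-2·x·y - 4·x, -x^2 - 2]].
At the point, J = [[-6.0000, 4.0000], [-3.0000, -11.0000]] (det J = 78.0000).
Solving J·Δ = −F gives Δ = (-2.6026, 0.8462).
Then the next iterate is (x, y)₁ = (0.3974, -0.6538).

(0.3974, -0.6538)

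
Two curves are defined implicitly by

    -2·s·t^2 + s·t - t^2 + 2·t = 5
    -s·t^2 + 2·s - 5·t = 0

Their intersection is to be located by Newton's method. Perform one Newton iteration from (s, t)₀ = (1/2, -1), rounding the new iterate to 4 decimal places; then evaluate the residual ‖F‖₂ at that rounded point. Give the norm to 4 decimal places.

4.6714

At (1/2, -1): F = (-9.5000, 5.5000).
Jacobian J = [[-2·t^2 + t, -4·s·t + s - 2·t + 2], [-t^2 + 2, -2·s·t - 5]].
At the point, J = [[-3.0000, 6.5000], [1.0000, -4.0000]] (det J = 5.5000).
Solving J·Δ = −F gives Δ = (-0.4091, 1.2727).
Then the next iterate is (s, t)₁ = (0.0909, 0.2727).
Re-evaluating at (0.0909, 0.2727): F = (-4.517696, -1.188460), so ‖F‖₂ = 4.6714.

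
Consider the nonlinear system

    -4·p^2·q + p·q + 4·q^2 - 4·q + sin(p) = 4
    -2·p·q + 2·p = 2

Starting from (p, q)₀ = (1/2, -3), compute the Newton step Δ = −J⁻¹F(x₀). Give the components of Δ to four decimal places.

At (1/2, -3): F = (45.979426, 2.0000).
Jacobian J = [[-8·p·q + q + cos(p), -4·p^2 + p + 8·q - 4], [-2·q + 2, -2·p]].
At the point, J = [[9.877583, -28.5000], [8.0000, -1.0000]] (det J = 218.122417).
Solving J·Δ = −F gives Δ = (-0.0505, 1.5958).

(-0.0505, 1.5958)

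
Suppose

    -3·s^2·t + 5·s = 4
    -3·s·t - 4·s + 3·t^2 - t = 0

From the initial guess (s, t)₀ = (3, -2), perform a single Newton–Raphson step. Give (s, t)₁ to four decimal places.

(1.9505, -1.1863)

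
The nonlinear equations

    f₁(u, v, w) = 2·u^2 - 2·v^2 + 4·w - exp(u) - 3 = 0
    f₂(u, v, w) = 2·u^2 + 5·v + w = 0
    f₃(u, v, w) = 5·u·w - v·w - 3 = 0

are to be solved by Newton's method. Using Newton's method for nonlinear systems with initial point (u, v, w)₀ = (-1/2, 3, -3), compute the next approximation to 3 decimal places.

At (-1/2, 3, -3): F = (-33.10653, 12.500, 13.500).
Jacobian J = [[4·u - exp(u), -4·v, 4], [4·u, 5, 1], [5·w, -w, 5·u - v]].
At the point, J = [[-2.60653, -12.000, 4.000], [-2.000, 5.000, 1.000], [-15.000, 3.000, -5.500]] (det J = 667.49919).
Solving J·Δ = −F gives Δ = (0.146, -2.573, 0.654).
Then the next iterate is (u, v, w)₁ = (-0.354, 0.427, -2.346).

(-0.354, 0.427, -2.346)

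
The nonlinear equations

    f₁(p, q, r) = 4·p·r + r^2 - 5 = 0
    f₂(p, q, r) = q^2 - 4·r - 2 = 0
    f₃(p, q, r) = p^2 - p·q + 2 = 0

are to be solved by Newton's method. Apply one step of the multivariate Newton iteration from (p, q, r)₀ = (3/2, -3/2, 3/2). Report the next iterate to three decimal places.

At (3/2, -3/2, 3/2): F = (6.250, -5.750, 6.500).
Jacobian J = [[4·r, 0, 4·p + 2·r], [0, 2·q, -4], [2·p - q, -p, 0]].
At the point, J = [[6.000, 0.000, 9.000], [0.000, -3.000, -4.000], [4.500, -1.500, 0.000]] (det J = 85.500).
Solving J·Δ = −F gives Δ = (-2.522, -3.232, 0.987).
Then the next iterate is (p, q, r)₁ = (-1.022, -4.732, 2.487).

(-1.022, -4.732, 2.487)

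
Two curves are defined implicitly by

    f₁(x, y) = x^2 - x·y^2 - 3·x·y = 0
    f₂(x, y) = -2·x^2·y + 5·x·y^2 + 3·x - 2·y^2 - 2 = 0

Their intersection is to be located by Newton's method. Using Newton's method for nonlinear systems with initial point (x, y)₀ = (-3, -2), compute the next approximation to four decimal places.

(-2.8966, -1.1379)

At (-3, -2): F = (3.0000, -43.0000).
Jacobian J = [[2·x - y^2 - 3·y, -2·x·y - 3·x], [-4·x·y + 5·y^2 + 3, -2·x^2 + 10·x·y - 4·y]].
At the point, J = [[-4.0000, -3.0000], [-1.0000, 50.0000]] (det J = -203.0000).
Solving J·Δ = −F gives Δ = (0.1034, 0.8621).
Then the next iterate is (x, y)₁ = (-2.8966, -1.1379).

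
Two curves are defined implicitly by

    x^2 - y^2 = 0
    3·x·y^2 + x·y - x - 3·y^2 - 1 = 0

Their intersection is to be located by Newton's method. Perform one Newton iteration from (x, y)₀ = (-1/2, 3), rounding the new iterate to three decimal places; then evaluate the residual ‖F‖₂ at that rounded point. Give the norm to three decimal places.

At (-1/2, 3): F = (-8.750, -42.500).
Jacobian J = [[2·x, -2·y], [3·y^2 + y - 1, 6·x·y + x - 6·y]].
At the point, J = [[-1.000, -6.000], [29.000, -27.500]] (det J = 201.500).
Solving J·Δ = −F gives Δ = (0.071, -1.470).
Then the next iterate is (x, y)₁ = (-0.429, 1.530).
Re-evaluating at (-0.429, 1.530): F = (-2.15686, -11.26281), so ‖F‖₂ = 11.467.

11.467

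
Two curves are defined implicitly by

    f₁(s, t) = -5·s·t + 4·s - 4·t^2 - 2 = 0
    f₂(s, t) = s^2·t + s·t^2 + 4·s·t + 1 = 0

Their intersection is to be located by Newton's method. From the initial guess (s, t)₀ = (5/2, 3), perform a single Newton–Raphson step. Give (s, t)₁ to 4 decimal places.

(1.8917, 1.3888)

At (5/2, 3): F = (-65.5000, 72.2500).
Jacobian J = [[-5·t + 4, -5·s - 8·t], [2·s·t + t^2 + 4·t, s^2 + 2·s·t + 4·s]].
At the point, J = [[-11.0000, -36.5000], [36.0000, 31.2500]] (det J = 970.2500).
Solving J·Δ = −F gives Δ = (-0.6083, -1.6112).
Then the next iterate is (s, t)₁ = (1.8917, 1.3888).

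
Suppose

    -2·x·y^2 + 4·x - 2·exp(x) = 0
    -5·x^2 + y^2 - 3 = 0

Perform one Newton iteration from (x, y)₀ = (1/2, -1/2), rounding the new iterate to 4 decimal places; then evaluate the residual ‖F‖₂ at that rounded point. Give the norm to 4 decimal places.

At (1/2, -1/2): F = (-1.547443, -4.0000).
Jacobian J = [[-2·y^2 - 2·exp(x) + 4, -4·x·y], [-10·x, 2·y]].
At the point, J = [[0.202557, 1.0000], [-5.0000, -1.0000]] (det J = 4.797443).
Solving J·Δ = −F gives Δ = (-1.1563, 1.7817).
Then the next iterate is (x, y)₁ = (-0.6563, 1.2817).
Re-evaluating at (-0.6563, 1.2817): F = (-1.506454, -3.510894), so ‖F‖₂ = 3.8204.

3.8204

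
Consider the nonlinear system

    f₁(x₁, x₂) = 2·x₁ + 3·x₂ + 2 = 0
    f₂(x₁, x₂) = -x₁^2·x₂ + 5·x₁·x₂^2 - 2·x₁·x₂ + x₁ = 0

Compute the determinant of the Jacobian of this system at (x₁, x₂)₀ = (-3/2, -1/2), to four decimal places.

11.2500

J = [[2, 3], [-2·x₁·x₂ + 5·x₂^2 - 2·x₂ + 1, -x₁^2 + 10·x₁·x₂ - 2·x₁]].
At the point, J = [[2.0000, 3.0000], [1.7500, 8.2500]].
det J = 11.2500.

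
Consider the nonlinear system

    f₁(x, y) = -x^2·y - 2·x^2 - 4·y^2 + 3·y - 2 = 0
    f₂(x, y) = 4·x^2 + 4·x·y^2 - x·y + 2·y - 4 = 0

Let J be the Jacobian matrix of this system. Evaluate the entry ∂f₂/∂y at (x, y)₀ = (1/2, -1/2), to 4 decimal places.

-0.5000

∂f₂/∂y = 8·x·y - x + 2.
At (1/2, -1/2) this is -0.5000.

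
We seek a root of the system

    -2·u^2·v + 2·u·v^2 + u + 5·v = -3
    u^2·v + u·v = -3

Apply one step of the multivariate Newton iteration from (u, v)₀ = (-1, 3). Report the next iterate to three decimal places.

(0.000, 5.667)

At (-1, 3): F = (-7.000, 3.000).
Jacobian J = [[-4·u·v + 2·v^2 + 1, -2·u^2 + 4·u·v + 5], [2·u·v + v, u^2 + u]].
At the point, J = [[31.000, -9.000], [-3.000, 0.000]] (det J = -27.000).
Solving J·Δ = −F gives Δ = (1.000, 2.667).
Then the next iterate is (u, v)₁ = (0.000, 5.667).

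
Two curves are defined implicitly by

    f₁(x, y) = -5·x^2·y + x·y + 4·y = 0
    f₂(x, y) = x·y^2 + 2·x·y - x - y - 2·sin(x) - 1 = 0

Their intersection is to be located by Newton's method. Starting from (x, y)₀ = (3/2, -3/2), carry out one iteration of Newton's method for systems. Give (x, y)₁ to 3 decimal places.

(0.786, -2.608)

At (3/2, -3/2): F = (8.625, -4.11999).
Jacobian J = [[-10·x·y + y, -5·x^2 + x + 4], [y^2 + 2·y - 2·cos(x) - 1, 2·x·y + 2·x - 1]].
At the point, J = [[21.000, -5.750], [-1.89147, -2.500]] (det J = -63.37598).
Solving J·Δ = −F gives Δ = (-0.714, -1.108).
Then the next iterate is (x, y)₁ = (0.786, -2.608).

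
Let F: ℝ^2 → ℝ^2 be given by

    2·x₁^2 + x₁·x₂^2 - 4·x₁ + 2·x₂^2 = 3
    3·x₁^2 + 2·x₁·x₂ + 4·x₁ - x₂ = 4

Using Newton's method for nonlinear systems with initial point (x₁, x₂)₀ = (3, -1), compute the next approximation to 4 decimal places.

(1.6122, -1.4490)

At (3, -1): F = (8.0000, 30.0000).
Jacobian J = [[4·x₁ + x₂^2 - 4, 2·x₁·x₂ + 4·x₂], [6·x₁ + 2·x₂ + 4, 2·x₁ - 1]].
At the point, J = [[9.0000, -10.0000], [20.0000, 5.0000]] (det J = 245.0000).
Solving J·Δ = −F gives Δ = (-1.3878, -0.4490).
Then the next iterate is (x₁, x₂)₁ = (1.6122, -1.4490).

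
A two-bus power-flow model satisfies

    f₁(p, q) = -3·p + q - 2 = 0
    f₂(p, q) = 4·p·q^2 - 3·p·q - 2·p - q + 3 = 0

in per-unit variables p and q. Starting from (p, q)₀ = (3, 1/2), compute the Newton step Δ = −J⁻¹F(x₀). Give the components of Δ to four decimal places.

At (3, 1/2): F = (-10.5000, -5.0000).
Jacobian J = [[-3, 1], [4·q^2 - 3·q - 2, 8·p·q - 3·p - 1]].
At the point, J = [[-3.0000, 1.0000], [-2.5000, 2.0000]] (det J = -3.5000).
Solving J·Δ = −F gives Δ = (-4.5714, -3.2143).

(-4.5714, -3.2143)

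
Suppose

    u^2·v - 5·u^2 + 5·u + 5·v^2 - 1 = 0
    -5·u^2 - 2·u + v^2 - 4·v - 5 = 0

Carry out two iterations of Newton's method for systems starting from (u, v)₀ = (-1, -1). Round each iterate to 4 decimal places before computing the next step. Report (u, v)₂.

(-0.5393, -1.0698)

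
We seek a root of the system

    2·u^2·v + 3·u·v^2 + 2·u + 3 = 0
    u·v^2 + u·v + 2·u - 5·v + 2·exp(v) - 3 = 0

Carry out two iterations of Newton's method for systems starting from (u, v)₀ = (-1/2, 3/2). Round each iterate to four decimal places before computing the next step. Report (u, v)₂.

(-0.1801, 1.9976)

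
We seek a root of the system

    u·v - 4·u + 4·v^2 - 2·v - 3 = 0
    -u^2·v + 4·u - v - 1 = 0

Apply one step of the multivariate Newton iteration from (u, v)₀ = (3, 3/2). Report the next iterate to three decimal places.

(1.922, 1.639)

At (3, 3/2): F = (-4.500, -4.000).
Jacobian J = [[v - 4, u + 8·v - 2], [-2·u·v + 4, -u^2 - 1]].
At the point, J = [[-2.500, 13.000], [-5.000, -10.000]] (det J = 90.000).
Solving J·Δ = −F gives Δ = (-1.078, 0.139).
Then the next iterate is (u, v)₁ = (1.922, 1.639).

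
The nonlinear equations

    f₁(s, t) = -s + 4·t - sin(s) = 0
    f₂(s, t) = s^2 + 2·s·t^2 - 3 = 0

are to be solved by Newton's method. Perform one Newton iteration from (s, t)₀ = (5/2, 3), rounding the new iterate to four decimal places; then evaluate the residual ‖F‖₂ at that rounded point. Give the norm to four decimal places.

At (5/2, 3): F = (8.901528, 48.2500).
Jacobian J = [[-cos(s) - 1, 4], [2·s + 2·t^2, 4·s·t]].
At the point, J = [[-0.198856, 4.0000], [23.0000, 30.0000]] (det J = -97.965692).
Solving J·Δ = −F gives Δ = (0.7558, -2.1878).
Then the next iterate is (s, t)₁ = (3.2558, 0.8122).
Re-evaluating at (3.2558, 0.8122): F = (0.106959, 11.895733), so ‖F‖₂ = 11.8962.

11.8962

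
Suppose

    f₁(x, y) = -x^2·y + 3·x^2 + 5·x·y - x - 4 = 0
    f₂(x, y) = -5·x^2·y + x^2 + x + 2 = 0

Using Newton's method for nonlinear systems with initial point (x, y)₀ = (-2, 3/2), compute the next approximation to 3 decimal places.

(-1.609, 0.728)

At (-2, 3/2): F = (-11.000, -26.000).
Jacobian J = [[-2·x·y + 6·x + 5·y - 1, -x^2 + 5·x], [-10·x·y + 2·x + 1, -5·x^2]].
At the point, J = [[0.500, -14.000], [27.000, -20.000]] (det J = 368.000).
Solving J·Δ = −F gives Δ = (0.391, -0.772).
Then the next iterate is (x, y)₁ = (-1.609, 0.728).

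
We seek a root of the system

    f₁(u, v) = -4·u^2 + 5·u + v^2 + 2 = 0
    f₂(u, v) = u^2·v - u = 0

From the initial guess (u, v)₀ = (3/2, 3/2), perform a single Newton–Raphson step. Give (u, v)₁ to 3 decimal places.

(1.521, 0.633)

At (3/2, 3/2): F = (2.750, 1.875).
Jacobian J = [[-8·u + 5, 2·v], [2·u·v - 1, u^2]].
At the point, J = [[-7.000, 3.000], [3.500, 2.250]] (det J = -26.250).
Solving J·Δ = −F gives Δ = (0.021, -0.867).
Then the next iterate is (u, v)₁ = (1.521, 0.633).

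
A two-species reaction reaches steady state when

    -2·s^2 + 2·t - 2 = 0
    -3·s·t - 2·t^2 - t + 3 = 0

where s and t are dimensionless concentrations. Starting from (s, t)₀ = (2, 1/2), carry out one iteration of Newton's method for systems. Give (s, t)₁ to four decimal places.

(0.8933, 0.5733)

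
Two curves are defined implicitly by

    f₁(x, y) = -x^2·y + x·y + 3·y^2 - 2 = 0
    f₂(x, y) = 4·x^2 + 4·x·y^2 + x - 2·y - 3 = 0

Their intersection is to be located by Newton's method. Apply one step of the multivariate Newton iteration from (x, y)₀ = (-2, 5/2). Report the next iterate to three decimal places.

At (-2, 5/2): F = (1.750, -44.000).
Jacobian J = [[-2·x·y + y, -x^2 + x + 6·y], [8·x + 4·y^2 + 1, 8·x·y - 2]].
At the point, J = [[12.500, 9.000], [10.000, -42.000]] (det J = -615.000).
Solving J·Δ = −F gives Δ = (0.524, -0.923).
Then the next iterate is (x, y)₁ = (-1.476, 1.577).

(-1.476, 1.577)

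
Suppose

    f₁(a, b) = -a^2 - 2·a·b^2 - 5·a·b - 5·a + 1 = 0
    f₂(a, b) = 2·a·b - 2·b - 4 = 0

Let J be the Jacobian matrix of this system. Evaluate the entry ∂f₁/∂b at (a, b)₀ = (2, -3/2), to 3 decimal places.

2.000

∂f₁/∂b = -4·a·b - 5·a.
At (2, -3/2) this is 2.000.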